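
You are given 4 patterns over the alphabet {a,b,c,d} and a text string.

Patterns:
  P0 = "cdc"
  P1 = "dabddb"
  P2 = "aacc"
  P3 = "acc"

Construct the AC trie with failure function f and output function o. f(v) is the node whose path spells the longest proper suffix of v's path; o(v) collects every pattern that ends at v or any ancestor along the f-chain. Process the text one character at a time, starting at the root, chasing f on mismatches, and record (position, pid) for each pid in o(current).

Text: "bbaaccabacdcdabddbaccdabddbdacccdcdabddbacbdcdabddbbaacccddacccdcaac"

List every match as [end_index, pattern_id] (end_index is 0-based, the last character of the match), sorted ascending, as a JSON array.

Construct AC machine:
Trie (insert patterns):
  n0 'ε': a→10 c→1 d→4
  n1 'c': d→2
  n2 'cd': c→3
  n3 'cdc': ·  [P0 ends]
  n4 'd': a→5
  n5 'da': b→6
  n6 'dab': d→7
  n7 'dabd': d→8
  n8 'dabdd': b→9
  n9 'dabddb': ·  [P1 ends]
  n10 'a': a→11 c→14
  n11 'aa': c→12
  n12 'aac': c→13
  n13 'aacc': ·  [P2 ends]
  n14 'ac': c→15
  n15 'acc': ·  [P3 ends]

BFS fail/out derivation:
  fail(1) 'c': from fail(0)=0 chase 'c': 0 ⇒ 0;  out=∅∪out(0)=∅
  fail(4) 'd': from fail(0)=0 chase 'd': 0 ⇒ 0;  out=∅∪out(0)=∅
  fail(10) 'a': from fail(0)=0 chase 'a': 0 ⇒ 0;  out=∅∪out(0)=∅
  fail(2) 'cd': from fail(1)=0 chase 'd': 0 ⇒ 4;  out=∅∪out(4)=∅
  fail(5) 'da': from fail(4)=0 chase 'a': 0 ⇒ 10;  out=∅∪out(10)=∅
  fail(11) 'aa': from fail(10)=0 chase 'a': 0 ⇒ 10;  out=∅∪out(10)=∅
  fail(14) 'ac': from fail(10)=0 chase 'c': 0 ⇒ 1;  out=∅∪out(1)=∅
  fail(3) 'cdc': from fail(2)=4 chase 'c': 4→0 ⇒ 1;  out={0}∪out(1)={0}
  fail(6) 'dab': from fail(5)=10 chase 'b': 10→0 ⇒ 0;  out=∅∪out(0)=∅
  fail(12) 'aac': from fail(11)=10 chase 'c': 10 ⇒ 14;  out=∅∪out(14)=∅
  fail(15) 'acc': from fail(14)=1 chase 'c': 1→0 ⇒ 1;  out={3}∪out(1)={3}
  fail(7) 'dabd': from fail(6)=0 chase 'd': 0 ⇒ 4;  out=∅∪out(4)=∅
  fail(13) 'aacc': from fail(12)=14 chase 'c': 14 ⇒ 15;  out={2}∪out(15)={2,3}
  fail(8) 'dabdd': from fail(7)=4 chase 'd': 4→0 ⇒ 4;  out=∅∪out(4)=∅
  fail(9) 'dabddb': from fail(8)=4 chase 'b': 4→0 ⇒ 0;  out={1}∪out(0)={1}

Run:
pos 0 'b': at 0
pos 1 'b': at 0
pos 2 'a': at 10
pos 3 'a': at 11
pos 4 'c': at 12
pos 5 'c': at 13  emit P2@[2:5],P3@[3:5]
pos 6 'a': at 10 (fail-walked)
pos 7 'b': at 0 (fail-walked)
pos 8 'a': at 10
pos 9 'c': at 14
pos 10 'd': at 2 (fail-walked)
pos 11 'c': at 3  emit P0@[9:11]
pos 12 'd': at 2 (fail-walked)
pos 13 'a': at 5 (fail-walked)
pos 14 'b': at 6
pos 15 'd': at 7
pos 16 'd': at 8
pos 17 'b': at 9  emit P1@[12:17]
pos 18 'a': at 10 (fail-walked)
pos 19 'c': at 14
pos 20 'c': at 15  emit P3@[18:20]
pos 21 'd': at 2 (fail-walked)
pos 22 'a': at 5 (fail-walked)
pos 23 'b': at 6
pos 24 'd': at 7
pos 25 'd': at 8
pos 26 'b': at 9  emit P1@[21:26]
pos 27 'd': at 4 (fail-walked)
pos 28 'a': at 5
pos 29 'c': at 14 (fail-walked)
pos 30 'c': at 15  emit P3@[28:30]
pos 31 'c': at 1 (fail-walked)
pos 32 'd': at 2
pos 33 'c': at 3  emit P0@[31:33]
pos 34 'd': at 2 (fail-walked)
pos 35 'a': at 5 (fail-walked)
pos 36 'b': at 6
pos 37 'd': at 7
pos 38 'd': at 8
pos 39 'b': at 9  emit P1@[34:39]
pos 40 'a': at 10 (fail-walked)
pos 41 'c': at 14
pos 42 'b': at 0 (fail-walked)
pos 43 'd': at 4
pos 44 'c': at 1 (fail-walked)
pos 45 'd': at 2
pos 46 'a': at 5 (fail-walked)
pos 47 'b': at 6
pos 48 'd': at 7
pos 49 'd': at 8
pos 50 'b': at 9  emit P1@[45:50]
pos 51 'b': at 0 (fail-walked)
pos 52 'a': at 10
pos 53 'a': at 11
pos 54 'c': at 12
pos 55 'c': at 13  emit P2@[52:55],P3@[53:55]
pos 56 'c': at 1 (fail-walked)
pos 57 'd': at 2
pos 58 'd': at 4 (fail-walked)
pos 59 'a': at 5
pos 60 'c': at 14 (fail-walked)
pos 61 'c': at 15  emit P3@[59:61]
pos 62 'c': at 1 (fail-walked)
pos 63 'd': at 2
pos 64 'c': at 3  emit P0@[62:64]
pos 65 'a': at 10 (fail-walked)
pos 66 'a': at 11
pos 67 'c': at 12

Matches: [[5,2],[5,3],[11,0],[17,1],[20,3],[26,1],[30,3],[33,0],[39,1],[50,1],[55,2],[55,3],[61,3],[64,0]]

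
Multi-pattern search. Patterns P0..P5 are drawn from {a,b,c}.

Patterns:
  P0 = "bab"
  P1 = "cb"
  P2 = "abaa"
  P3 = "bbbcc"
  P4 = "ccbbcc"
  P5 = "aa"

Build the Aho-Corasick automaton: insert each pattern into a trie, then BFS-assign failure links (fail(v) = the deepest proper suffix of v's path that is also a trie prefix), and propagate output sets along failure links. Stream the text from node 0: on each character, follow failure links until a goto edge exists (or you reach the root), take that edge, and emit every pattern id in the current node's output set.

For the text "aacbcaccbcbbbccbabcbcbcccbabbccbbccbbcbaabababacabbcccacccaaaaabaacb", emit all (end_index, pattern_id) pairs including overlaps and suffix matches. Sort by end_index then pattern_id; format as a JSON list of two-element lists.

Construct AC machine:
Trie (insert patterns):
  n0 'ε': a→6 b→1 c→4
  n1 'b': a→2 b→10
  n2 'ba': b→3
  n3 'bab': ·  ←P0
  n4 'c': b→5 c→14
  n5 'cb': ·  ←P1
  n6 'a': a→19 b→7
  n7 'ab': a→8
  n8 'aba': a→9
  n9 'abaa': ·  ←P2
  n10 'bb': b→11
  n11 'bbb': c→12
  n12 'bbbc': c→13
  n13 'bbbcc': ·  ←P3
  n14 'cc': b→15
  n15 'ccb': b→16
  n16 'ccbb': c→17
  n17 'ccbbc': c→18
  n18 'ccbbcc': ·  ←P4
  n19 'aa': ·  ←P5

Failure links (BFS by depth):
  fail(1) 'b': from fail(0)=0 chase 'b': 0 ⇒ 0;  out=∅∪out(0)=∅
  fail(4) 'c': from fail(0)=0 chase 'c': 0 ⇒ 0;  out=∅∪out(0)=∅
  fail(6) 'a': from fail(0)=0 chase 'a': 0 ⇒ 0;  out=∅∪out(0)=∅
  fail(2) 'ba': from fail(1)=0 chase 'a': 0 ⇒ 6;  out=∅∪out(6)=∅
  fail(5) 'cb': from fail(4)=0 chase 'b': 0 ⇒ 1;  out={1}∪out(1)={1}
  fail(7) 'ab': from fail(6)=0 chase 'b': 0 ⇒ 1;  out=∅∪out(1)=∅
  fail(10) 'bb': from fail(1)=0 chase 'b': 0 ⇒ 1;  out=∅∪out(1)=∅
  fail(14) 'cc': from fail(4)=0 chase 'c': 0 ⇒ 4;  out=∅∪out(4)=∅
  fail(19) 'aa': from fail(6)=0 chase 'a': 0 ⇒ 6;  out={5}∪out(6)={5}
  fail(3) 'bab': from fail(2)=6 chase 'b': 6 ⇒ 7;  out={0}∪out(7)={0}
  fail(8) 'aba': from fail(7)=1 chase 'a': 1 ⇒ 2;  out=∅∪out(2)=∅
  fail(11) 'bbb': from fail(10)=1 chase 'b': 1 ⇒ 10;  out=∅∪out(10)=∅
  fail(15) 'ccb': from fail(14)=4 chase 'b': 4 ⇒ 5;  out=∅∪out(5)={1}
  fail(9) 'abaa': from fail(8)=2 chase 'a': 2→6 ⇒ 19;  out={2}∪out(19)={2,5}
  fail(12) 'bbbc': from fail(11)=10 chase 'c': 10→1→0 ⇒ 4;  out=∅∪out(4)=∅
  fail(16) 'ccbb': from fail(15)=5 chase 'b': 5→1 ⇒ 10;  out=∅∪out(10)=∅
  fail(13) 'bbbcc': from fail(12)=4 chase 'c': 4 ⇒ 14;  out={3}∪out(14)={3}
  fail(17) 'ccbbc': from fail(16)=10 chase 'c': 10→1→0 ⇒ 4;  out=∅∪out(4)=∅
  fail(18) 'ccbbcc': from fail(17)=4 chase 'c': 4 ⇒ 14;  out={4}∪out(14)={4}

Text stream:
pos 0 'a': at 6
pos 1 'a': at 19  ** P5@[0:1]
pos 2 'c': at 4 (via fail)
pos 3 'b': at 5  ** P1@[2:3]
pos 4 'c': at 4 (via fail)
pos 5 'a': at 6 (via fail)
pos 6 'c': at 4 (via fail)
pos 7 'c': at 14
pos 8 'b': at 15  ** P1@[7:8]
pos 9 'c': at 4 (via fail)
pos 10 'b': at 5  ** P1@[9:10]
pos 11 'b': at 10 (via fail)
pos 12 'b': at 11
pos 13 'c': at 12
pos 14 'c': at 13  ** P3@[10:14]
pos 15 'b': at 15 (via fail)  ** P1@[14:15]
pos 16 'a': at 2 (via fail)
pos 17 'b': at 3  ** P0@[15:17]
pos 18 'c': at 4 (via fail)
pos 19 'b': at 5  ** P1@[18:19]
pos 20 'c': at 4 (via fail)
pos 21 'b': at 5  ** P1@[20:21]
pos 22 'c': at 4 (via fail)
pos 23 'c': at 14
pos 24 'c': at 14 (via fail)
pos 25 'b': at 15  ** P1@[24:25]
pos 26 'a': at 2 (via fail)
pos 27 'b': at 3  ** P0@[25:27]
pos 28 'b': at 10 (via fail)
pos 29 'c': at 4 (via fail)
pos 30 'c': at 14
pos 31 'b': at 15  ** P1@[30:31]
pos 32 'b': at 16
pos 33 'c': at 17
pos 34 'c': at 18  ** P4@[29:34]
pos 35 'b': at 15 (via fail)  ** P1@[34:35]
pos 36 'b': at 16
pos 37 'c': at 17
pos 38 'b': at 5 (via fail)  ** P1@[37:38]
pos 39 'a': at 2 (via fail)
pos 40 'a': at 19 (via fail)  ** P5@[39:40]
pos 41 'b': at 7 (via fail)
pos 42 'a': at 8
pos 43 'b': at 3 (via fail)  ** P0@[41:43]
pos 44 'a': at 8 (via fail)
pos 45 'b': at 3 (via fail)  ** P0@[43:45]
pos 46 'a': at 8 (via fail)
pos 47 'c': at 4 (via fail)
pos 48 'a': at 6 (via fail)
pos 49 'b': at 7
pos 50 'b': at 10 (via fail)
pos 51 'c': at 4 (via fail)
pos 52 'c': at 14
pos 53 'c': at 14 (via fail)
pos 54 'a': at 6 (via fail)
pos 55 'c': at 4 (via fail)
pos 56 'c': at 14
pos 57 'c': at 14 (via fail)
pos 58 'a': at 6 (via fail)
pos 59 'a': at 19  ** P5@[58:59]
pos 60 'a': at 19 (via fail)  ** P5@[59:60]
pos 61 'a': at 19 (via fail)  ** P5@[60:61]
pos 62 'a': at 19 (via fail)  ** P5@[61:62]
pos 63 'b': at 7 (via fail)
pos 64 'a': at 8
pos 65 'a': at 9  ** P2@[62:65],P5@[64:65]
pos 66 'c': at 4 (via fail)
pos 67 'b': at 5  ** P1@[66:67]

Matches: [[1,5],[3,1],[8,1],[10,1],[14,3],[15,1],[17,0],[19,1],[21,1],[25,1],[27,0],[31,1],[34,4],[35,1],[38,1],[40,5],[43,0],[45,0],[59,5],[60,5],[61,5],[62,5],[65,2],[65,5],[67,1]]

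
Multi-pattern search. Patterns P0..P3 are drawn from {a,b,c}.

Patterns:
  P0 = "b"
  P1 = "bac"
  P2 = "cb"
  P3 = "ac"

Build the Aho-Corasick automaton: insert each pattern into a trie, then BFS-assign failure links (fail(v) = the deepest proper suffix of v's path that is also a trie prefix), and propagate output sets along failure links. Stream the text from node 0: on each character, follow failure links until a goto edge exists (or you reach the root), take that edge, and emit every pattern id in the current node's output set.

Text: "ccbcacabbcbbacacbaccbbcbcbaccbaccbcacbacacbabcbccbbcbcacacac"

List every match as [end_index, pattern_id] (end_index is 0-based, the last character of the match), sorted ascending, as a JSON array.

Build:
Trie (insert patterns):
  0='ε' goto a→6 b→1 c→4
  1='b' goto a→2  [P0 ends]
  2='ba' goto c→3
  3='bac' goto ·  [P1 ends]
  4='c' goto b→5
  5='cb' goto ·  [P2 ends]
  6='a' goto c→7
  7='ac' goto ·  [P3 ends]

Failure links (BFS by depth):
  fail(1) 'b': from fail(0)=0 chase 'b': 0 ⇒ 0;  out={0}∪out(0)={0}
  fail(4) 'c': from fail(0)=0 chase 'c': 0 ⇒ 0;  out=∅∪out(0)=∅
  fail(6) 'a': from fail(0)=0 chase 'a': 0 ⇒ 0;  out=∅∪out(0)=∅
  fail(2) 'ba': from fail(1)=0 chase 'a': 0 ⇒ 6;  out=∅∪out(6)=∅
  fail(5) 'cb': from fail(4)=0 chase 'b': 0 ⇒ 1;  out={2}∪out(1)={0,2}
  fail(7) 'ac': from fail(6)=0 chase 'c': 0 ⇒ 4;  out={3}∪out(4)={3}
  fail(3) 'bac': from fail(2)=6 chase 'c': 6 ⇒ 7;  out={1}∪out(7)={1,3}

Text stream:
i=0 'c': node 0→4
i=1 'c': node 4→4 ·f
i=2 'b': node 4→5  → match P0@[2:2],P2@[1:2]
i=3 'c': node 5→4 ·f
i=4 'a': node 4→6 ·f
i=5 'c': node 6→7  → match P3@[4:5]
i=6 'a': node 7→6 ·f
i=7 'b': node 6→1 ·f  → match P0@[7:7]
i=8 'b': node 1→1 ·f  → match P0@[8:8]
i=9 'c': node 1→4 ·f
i=10 'b': node 4→5  → match P0@[10:10],P2@[9:10]
i=11 'b': node 5→1 ·f  → match P0@[11:11]
i=12 'a': node 1→2
i=13 'c': node 2→3  → match P1@[11:13],P3@[12:13]
i=14 'a': node 3→6 ·f
i=15 'c': node 6→7  → match P3@[14:15]
i=16 'b': node 7→5 ·f  → match P0@[16:16],P2@[15:16]
i=17 'a': node 5→2 ·f
i=18 'c': node 2→3  → match P1@[16:18],P3@[17:18]
i=19 'c': node 3→4 ·f
i=20 'b': node 4→5  → match P0@[20:20],P2@[19:20]
i=21 'b': node 5→1 ·f  → match P0@[21:21]
i=22 'c': node 1→4 ·f
i=23 'b': node 4→5  → match P0@[23:23],P2@[22:23]
i=24 'c': node 5→4 ·f
i=25 'b': node 4→5  → match P0@[25:25],P2@[24:25]
i=26 'a': node 5→2 ·f
i=27 'c': node 2→3  → match P1@[25:27],P3@[26:27]
i=28 'c': node 3→4 ·f
i=29 'b': node 4→5  → match P0@[29:29],P2@[28:29]
i=30 'a': node 5→2 ·f
i=31 'c': node 2→3  → match P1@[29:31],P3@[30:31]
i=32 'c': node 3→4 ·f
i=33 'b': node 4→5  → match P0@[33:33],P2@[32:33]
i=34 'c': node 5→4 ·f
i=35 'a': node 4→6 ·f
i=36 'c': node 6→7  → match P3@[35:36]
i=37 'b': node 7→5 ·f  → match P0@[37:37],P2@[36:37]
i=38 'a': node 5→2 ·f
i=39 'c': node 2→3  → match P1@[37:39],P3@[38:39]
i=40 'a': node 3→6 ·f
i=41 'c': node 6→7  → match P3@[40:41]
i=42 'b': node 7→5 ·f  → match P0@[42:42],P2@[41:42]
i=43 'a': node 5→2 ·f
i=44 'b': node 2→1 ·f  → match P0@[44:44]
i=45 'c': node 1→4 ·f
i=46 'b': node 4→5  → match P0@[46:46],P2@[45:46]
i=47 'c': node 5→4 ·f
i=48 'c': node 4→4 ·f
i=49 'b': node 4→5  → match P0@[49:49],P2@[48:49]
i=50 'b': node 5→1 ·f  → match P0@[50:50]
i=51 'c': node 1→4 ·f
i=52 'b': node 4→5  → match P0@[52:52],P2@[51:52]
i=53 'c': node 5→4 ·f
i=54 'a': node 4→6 ·f
i=55 'c': node 6→7  → match P3@[54:55]
i=56 'a': node 7→6 ·f
i=57 'c': node 6→7  → match P3@[56:57]
i=58 'a': node 7→6 ·f
i=59 'c': node 6→7  → match P3@[58:59]

Result: [[2,0],[2,2],[5,3],[7,0],[8,0],[10,0],[10,2],[11,0],[13,1],[13,3],[15,3],[16,0],[16,2],[18,1],[18,3],[20,0],[20,2],[21,0],[23,0],[23,2],[25,0],[25,2],[27,1],[27,3],[29,0],[29,2],[31,1],[31,3],[33,0],[33,2],[36,3],[37,0],[37,2],[39,1],[39,3],[41,3],[42,0],[42,2],[44,0],[46,0],[46,2],[49,0],[49,2],[50,0],[52,0],[52,2],[55,3],[57,3],[59,3]]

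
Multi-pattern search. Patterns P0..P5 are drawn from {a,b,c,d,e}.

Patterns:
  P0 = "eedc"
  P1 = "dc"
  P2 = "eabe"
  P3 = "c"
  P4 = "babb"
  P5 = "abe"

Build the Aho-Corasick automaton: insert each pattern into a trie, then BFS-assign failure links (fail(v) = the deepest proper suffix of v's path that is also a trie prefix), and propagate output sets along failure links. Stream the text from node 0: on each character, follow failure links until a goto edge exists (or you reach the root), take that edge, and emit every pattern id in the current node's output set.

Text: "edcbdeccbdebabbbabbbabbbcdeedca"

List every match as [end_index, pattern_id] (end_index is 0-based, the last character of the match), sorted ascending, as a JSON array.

Construct AC machine:
Trie nodes:
  n0 'ε': a→15 b→11 c→10 d→5 e→1
  n1 'e': a→7 e→2
  n2 'ee': d→3
  n3 'eed': c→4
  n4 'eedc': ·  [P0 ends]
  n5 'd': c→6
  n6 'dc': ·  [P1 ends]
  n7 'ea': b→8
  n8 'eab': e→9
  n9 'eabe': ·  [P2 ends]
  n10 'c': ·  [P3 ends]
  n11 'b': a→12
  n12 'ba': b→13
  n13 'bab': b→14
  n14 'babb': ·  [P4 ends]
  n15 'a': b→16
  n16 'ab': e→17
  n17 'abe': ·  [P5 ends]

Failure links (BFS by depth):
  n1('e'): parent n0 fail=0; on 'e' 0 → fail=0;  out ∅∪∅=∅
  n5('d'): parent n0 fail=0; on 'd' 0 → fail=0;  out ∅∪∅=∅
  n10('c'): parent n0 fail=0; on 'c' 0 → fail=0;  out {3}∪∅={3}
  n11('b'): parent n0 fail=0; on 'b' 0 → fail=0;  out ∅∪∅=∅
  n15('a'): parent n0 fail=0; on 'a' 0 → fail=0;  out ∅∪∅=∅
  n2('ee'): parent n1 fail=0; on 'e' 0 → fail=1;  out ∅∪∅=∅
  n6('dc'): parent n5 fail=0; on 'c' 0 → fail=10;  out {1}∪{3}={1,3}
  n7('ea'): parent n1 fail=0; on 'a' 0 → fail=15;  out ∅∪∅=∅
  n12('ba'): parent n11 fail=0; on 'a' 0 → fail=15;  out ∅∪∅=∅
  n16('ab'): parent n15 fail=0; on 'b' 0 → fail=11;  out ∅∪∅=∅
  n3('eed'): parent n2 fail=1; on 'd' 1→0 → fail=5;  out ∅∪∅=∅
  n8('eab'): parent n7 fail=15; on 'b' 15 → fail=16;  out ∅∪∅=∅
  n13('bab'): parent n12 fail=15; on 'b' 15 → fail=16;  out ∅∪∅=∅
  n17('abe'): parent n16 fail=11; on 'e' 11→0 → fail=1;  out {5}∪∅={5}
  n4('eedc'): parent n3 fail=5; on 'c' 5 → fail=6;  out {0}∪{1,3}={0,1,3}
  n9('eabe'): parent n8 fail=16; on 'e' 16 → fail=17;  out {2}∪{5}={2,5}
  n14('babb'): parent n13 fail=16; on 'b' 16→11→0 → fail=11;  out {4}∪∅={4}

Scan:
i=0 'e': node 0→1
i=1 'd': node 1→5 ·f
i=2 'c': node 5→6  emit P1@[1:2],P3@[2:2]
i=3 'b': node 6→11 ·f
i=4 'd': node 11→5 ·f
i=5 'e': node 5→1 ·f
i=6 'c': node 1→10 ·f  emit P3@[6:6]
i=7 'c': node 10→10 ·f  emit P3@[7:7]
i=8 'b': node 10→11 ·f
i=9 'd': node 11→5 ·f
i=10 'e': node 5→1 ·f
i=11 'b': node 1→11 ·f
i=12 'a': node 11→12
i=13 'b': node 12→13
i=14 'b': node 13→14  emit P4@[11:14]
i=15 'b': node 14→11 ·f
i=16 'a': node 11→12
i=17 'b': node 12→13
i=18 'b': node 13→14  emit P4@[15:18]
i=19 'b': node 14→11 ·f
i=20 'a': node 11→12
i=21 'b': node 12→13
i=22 'b': node 13→14  emit P4@[19:22]
i=23 'b': node 14→11 ·f
i=24 'c': node 11→10 ·f  emit P3@[24:24]
i=25 'd': node 10→5 ·f
i=26 'e': node 5→1 ·f
i=27 'e': node 1→2
i=28 'd': node 2→3
i=29 'c': node 3→4  emit P0@[26:29],P1@[28:29],P3@[29:29]
i=30 'a': node 4→15 ·f

All matches (sorted): [[2,1],[2,3],[6,3],[7,3],[14,4],[18,4],[22,4],[24,3],[29,0],[29,1],[29,3]]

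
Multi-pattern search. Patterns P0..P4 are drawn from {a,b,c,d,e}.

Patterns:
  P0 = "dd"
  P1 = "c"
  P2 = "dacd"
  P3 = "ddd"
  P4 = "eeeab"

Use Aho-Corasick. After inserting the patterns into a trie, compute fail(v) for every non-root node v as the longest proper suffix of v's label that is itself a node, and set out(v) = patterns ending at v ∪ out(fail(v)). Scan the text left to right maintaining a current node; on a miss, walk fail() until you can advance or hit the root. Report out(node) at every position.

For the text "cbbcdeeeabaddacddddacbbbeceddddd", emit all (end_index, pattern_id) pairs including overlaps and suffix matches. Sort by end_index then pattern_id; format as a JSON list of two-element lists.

Construct AC machine:
Trie nodes:
  n0 'ε': c→3 d→1 e→8
  n1 'd': a→4 d→2
  n2 'dd': d→7  [P0 ends]
  n3 'c': ·  [P1 ends]
  n4 'da': c→5
  n5 'dac': d→6
  n6 'dacd': ·  [P2 ends]
  n7 'ddd': ·  [P3 ends]
  n8 'e': e→9
  n9 'ee': e→10
  n10 'eee': a→11
  n11 'eeea': b→12
  n12 'eeeab': ·  [P4 ends]

Failure links (BFS by depth):
  fail(1) 'd': from fail(0)=0 chase 'd': 0 ⇒ 0;  out=∅∪out(0)=∅
  fail(3) 'c': from fail(0)=0 chase 'c': 0 ⇒ 0;  out={1}∪out(0)={1}
  fail(8) 'e': from fail(0)=0 chase 'e': 0 ⇒ 0;  out=∅∪out(0)=∅
  fail(2) 'dd': from fail(1)=0 chase 'd': 0 ⇒ 1;  out={0}∪out(1)={0}
  fail(4) 'da': from fail(1)=0 chase 'a': 0 ⇒ 0;  out=∅∪out(0)=∅
  fail(9) 'ee': from fail(8)=0 chase 'e': 0 ⇒ 8;  out=∅∪out(8)=∅
  fail(5) 'dac': from fail(4)=0 chase 'c': 0 ⇒ 3;  out=∅∪out(3)={1}
  fail(7) 'ddd': from fail(2)=1 chase 'd': 1 ⇒ 2;  out={3}∪out(2)={0,3}
  fail(10) 'eee': from fail(9)=8 chase 'e': 8 ⇒ 9;  out=∅∪out(9)=∅
  fail(6) 'dacd': from fail(5)=3 chase 'd': 3→0 ⇒ 1;  out={2}∪out(1)={2}
  fail(11) 'eeea': from fail(10)=9 chase 'a': 9→8→0 ⇒ 0;  out=∅∪out(0)=∅
  fail(12) 'eeeab': from fail(11)=0 chase 'b': 0 ⇒ 0;  out={4}∪out(0)={4}

Text stream:
[0] read 'c'  n0⇒n3  emit P1@[0:0]
[1] read 'b'  n3⇒n0 ·f
[2] read 'b'  n0⇒n0
[3] read 'c'  n0⇒n3  emit P1@[3:3]
[4] read 'd'  n3⇒n1 ·f
[5] read 'e'  n1⇒n8 ·f
[6] read 'e'  n8⇒n9
[7] read 'e'  n9⇒n10
[8] read 'a'  n10⇒n11
[9] read 'b'  n11⇒n12  emit P4@[5:9]
[10] read 'a'  n12⇒n0 ·f
[11] read 'd'  n0⇒n1
[12] read 'd'  n1⇒n2  emit P0@[11:12]
[13] read 'a'  n2⇒n4 ·f
[14] read 'c'  n4⇒n5  emit P1@[14:14]
[15] read 'd'  n5⇒n6  emit P2@[12:15]
[16] read 'd'  n6⇒n2 ·f  emit P0@[15:16]
[17] read 'd'  n2⇒n7  emit P0@[16:17],P3@[15:17]
[18] read 'd'  n7⇒n7 ·f  emit P0@[17:18],P3@[16:18]
[19] read 'a'  n7⇒n4 ·f
[20] read 'c'  n4⇒n5  emit P1@[20:20]
[21] read 'b'  n5⇒n0 ·f
[22] read 'b'  n0⇒n0
[23] read 'b'  n0⇒n0
[24] read 'e'  n0⇒n8
[25] read 'c'  n8⇒n3 ·f  emit P1@[25:25]
[26] read 'e'  n3⇒n8 ·f
[27] read 'd'  n8⇒n1 ·f
[28] read 'd'  n1⇒n2  emit P0@[27:28]
[29] read 'd'  n2⇒n7  emit P0@[28:29],P3@[27:29]
[30] read 'd'  n7⇒n7 ·f  emit P0@[29:30],P3@[28:30]
[31] read 'd'  n7⇒n7 ·f  emit P0@[30:31],P3@[29:31]

Matches: [[0,1],[3,1],[9,4],[12,0],[14,1],[15,2],[16,0],[17,0],[17,3],[18,0],[18,3],[20,1],[25,1],[28,0],[29,0],[29,3],[30,0],[30,3],[31,0],[31,3]]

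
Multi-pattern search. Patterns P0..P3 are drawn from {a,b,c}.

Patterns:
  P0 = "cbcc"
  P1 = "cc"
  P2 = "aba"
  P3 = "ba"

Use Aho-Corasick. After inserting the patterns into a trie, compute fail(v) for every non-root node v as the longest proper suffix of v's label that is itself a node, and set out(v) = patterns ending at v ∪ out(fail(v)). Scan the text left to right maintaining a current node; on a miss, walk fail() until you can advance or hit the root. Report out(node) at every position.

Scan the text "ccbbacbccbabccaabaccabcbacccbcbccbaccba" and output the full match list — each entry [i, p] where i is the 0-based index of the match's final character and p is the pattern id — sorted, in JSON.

Build:
Trie nodes:
  n0 'ε': a→6 b→9 c→1
  n1 'c': b→2 c→5
  n2 'cb': c→3
  n3 'cbc': c→4
  n4 'cbcc': ·  ←P0
  n5 'cc': ·  ←P1
  n6 'a': b→7
  n7 'ab': a→8
  n8 'aba': ·  ←P2
  n9 'b': a→10
  n10 'ba': ·  ←P3

Failure links (BFS by depth):
  fail(1) 'c': from fail(0)=0 chase 'c': 0 ⇒ 0;  out=∅∪out(0)=∅
  fail(6) 'a': from fail(0)=0 chase 'a': 0 ⇒ 0;  out=∅∪out(0)=∅
  fail(9) 'b': from fail(0)=0 chase 'b': 0 ⇒ 0;  out=∅∪out(0)=∅
  fail(2) 'cb': from fail(1)=0 chase 'b': 0 ⇒ 9;  out=∅∪out(9)=∅
  fail(5) 'cc': from fail(1)=0 chase 'c': 0 ⇒ 1;  out={1}∪out(1)={1}
  fail(7) 'ab': from fail(6)=0 chase 'b': 0 ⇒ 9;  out=∅∪out(9)=∅
  fail(10) 'ba': from fail(9)=0 chase 'a': 0 ⇒ 6;  out={3}∪out(6)={3}
  fail(3) 'cbc': from fail(2)=9 chase 'c': 9→0 ⇒ 1;  out=∅∪out(1)=∅
  fail(8) 'aba': from fail(7)=9 chase 'a': 9 ⇒ 10;  out={2}∪out(10)={2,3}
  fail(4) 'cbcc': from fail(3)=1 chase 'c': 1 ⇒ 5;  out={0}∪out(5)={0,1}

Text stream:
i=0 'c': node 0→1
i=1 'c': node 1→5  → match P1@[0:1]
i=2 'b': node 5→2 ·f
i=3 'b': node 2→9 ·f
i=4 'a': node 9→10  → match P3@[3:4]
i=5 'c': node 10→1 ·f
i=6 'b': node 1→2
i=7 'c': node 2→3
i=8 'c': node 3→4  → match P0@[5:8],P1@[7:8]
i=9 'b': node 4→2 ·f
i=10 'a': node 2→10 ·f  → match P3@[9:10]
i=11 'b': node 10→7 ·f
i=12 'c': node 7→1 ·f
i=13 'c': node 1→5  → match P1@[12:13]
i=14 'a': node 5→6 ·f
i=15 'a': node 6→6 ·f
i=16 'b': node 6→7
i=17 'a': node 7→8  → match P2@[15:17],P3@[16:17]
i=18 'c': node 8→1 ·f
i=19 'c': node 1→5  → match P1@[18:19]
i=20 'a': node 5→6 ·f
i=21 'b': node 6→7
i=22 'c': node 7→1 ·f
i=23 'b': node 1→2
i=24 'a': node 2→10 ·f  → match P3@[23:24]
i=25 'c': node 10→1 ·f
i=26 'c': node 1→5  → match P1@[25:26]
i=27 'c': node 5→5 ·f  → match P1@[26:27]
i=28 'b': node 5→2 ·f
i=29 'c': node 2→3
i=30 'b': node 3→2 ·f
i=31 'c': node 2→3
i=32 'c': node 3→4  → match P0@[29:32],P1@[31:32]
i=33 'b': node 4→2 ·f
i=34 'a': node 2→10 ·f  → match P3@[33:34]
i=35 'c': node 10→1 ·f
i=36 'c': node 1→5  → match P1@[35:36]
i=37 'b': node 5→2 ·f
i=38 'a': node 2→10 ·f  → match P3@[37:38]

All matches (sorted): [[1,1],[4,3],[8,0],[8,1],[10,3],[13,1],[17,2],[17,3],[19,1],[24,3],[26,1],[27,1],[32,0],[32,1],[34,3],[36,1],[38,3]]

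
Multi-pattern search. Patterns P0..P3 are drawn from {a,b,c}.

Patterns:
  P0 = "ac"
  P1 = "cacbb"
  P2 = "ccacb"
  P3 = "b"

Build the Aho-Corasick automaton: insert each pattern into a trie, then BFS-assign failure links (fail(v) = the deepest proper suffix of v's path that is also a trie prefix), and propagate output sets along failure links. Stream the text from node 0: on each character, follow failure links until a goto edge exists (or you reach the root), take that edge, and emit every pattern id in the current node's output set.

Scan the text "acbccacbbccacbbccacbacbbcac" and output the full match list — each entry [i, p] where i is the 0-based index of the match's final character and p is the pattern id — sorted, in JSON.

Build:
Trie (insert patterns):
  0='ε' goto a→1 b→12 c→3
  1='a' goto c→2
  2='ac' goto ·  ←P0
  3='c' goto a→4 c→8
  4='ca' goto c→5
  5='cac' goto b→6
  6='cacb' goto b→7
  7='cacbb' goto ·  ←P1
  8='cc' goto a→9
  9='cca' goto c→10
  10='ccac' goto b→11
  11='ccacb' goto ·  ←P2
  12='b' goto ·  ←P3

Failure links (BFS by depth):
  fail(1) 'a': from fail(0)=0 chase 'a': 0 ⇒ 0;  out=∅∪out(0)=∅
  fail(3) 'c': from fail(0)=0 chase 'c': 0 ⇒ 0;  out=∅∪out(0)=∅
  fail(12) 'b': from fail(0)=0 chase 'b': 0 ⇒ 0;  out={3}∪out(0)={3}
  fail(2) 'ac': from fail(1)=0 chase 'c': 0 ⇒ 3;  out={0}∪out(3)={0}
  fail(4) 'ca': from fail(3)=0 chase 'a': 0 ⇒ 1;  out=∅∪out(1)=∅
  fail(8) 'cc': from fail(3)=0 chase 'c': 0 ⇒ 3;  out=∅∪out(3)=∅
  fail(5) 'cac': from fail(4)=1 chase 'c': 1 ⇒ 2;  out=∅∪out(2)={0}
  fail(9) 'cca': from fail(8)=3 chase 'a': 3 ⇒ 4;  out=∅∪out(4)=∅
  fail(6) 'cacb': from fail(5)=2 chase 'b': 2→3→0 ⇒ 12;  out=∅∪out(12)={3}
  fail(10) 'ccac': from fail(9)=4 chase 'c': 4 ⇒ 5;  out=∅∪out(5)={0}
  fail(7) 'cacbb': from fail(6)=12 chase 'b': 12→0 ⇒ 12;  out={1}∪out(12)={1,3}
  fail(11) 'ccacb': from fail(10)=5 chase 'b': 5 ⇒ 6;  out={2}∪out(6)={2,3}

Scan:
i=0 'a': node 0→1
i=1 'c': node 1→2  ** P0@[0:1]
i=2 'b': node 2→12 (via fail)  ** P3@[2:2]
i=3 'c': node 12→3 (via fail)
i=4 'c': node 3→8
i=5 'a': node 8→9
i=6 'c': node 9→10  ** P0@[5:6]
i=7 'b': node 10→11  ** P2@[3:7],P3@[7:7]
i=8 'b': node 11→7 (via fail)  ** P1@[4:8],P3@[8:8]
i=9 'c': node 7→3 (via fail)
i=10 'c': node 3→8
i=11 'a': node 8→9
i=12 'c': node 9→10  ** P0@[11:12]
i=13 'b': node 10→11  ** P2@[9:13],P3@[13:13]
i=14 'b': node 11→7 (via fail)  ** P1@[10:14],P3@[14:14]
i=15 'c': node 7→3 (via fail)
i=16 'c': node 3→8
i=17 'a': node 8→9
i=18 'c': node 9→10  ** P0@[17:18]
i=19 'b': node 10→11  ** P2@[15:19],P3@[19:19]
i=20 'a': node 11→1 (via fail)
i=21 'c': node 1→2  ** P0@[20:21]
i=22 'b': node 2→12 (via fail)  ** P3@[22:22]
i=23 'b': node 12→12 (via fail)  ** P3@[23:23]
i=24 'c': node 12→3 (via fail)
i=25 'a': node 3→4
i=26 'c': node 4→5  ** P0@[25:26]

All matches (sorted): [[1,0],[2,3],[6,0],[7,2],[7,3],[8,1],[8,3],[12,0],[13,2],[13,3],[14,1],[14,3],[18,0],[19,2],[19,3],[21,0],[22,3],[23,3],[26,0]]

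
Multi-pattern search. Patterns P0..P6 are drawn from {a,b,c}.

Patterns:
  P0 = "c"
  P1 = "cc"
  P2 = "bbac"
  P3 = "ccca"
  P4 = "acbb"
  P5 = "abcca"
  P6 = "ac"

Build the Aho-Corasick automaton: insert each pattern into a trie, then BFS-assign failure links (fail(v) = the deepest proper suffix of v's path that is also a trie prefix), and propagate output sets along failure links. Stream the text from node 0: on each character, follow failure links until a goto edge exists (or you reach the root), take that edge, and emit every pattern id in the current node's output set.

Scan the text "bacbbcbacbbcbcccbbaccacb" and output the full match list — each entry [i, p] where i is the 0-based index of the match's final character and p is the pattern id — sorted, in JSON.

Build:
Trie nodes:
  n0 'ε': a→9 b→3 c→1
  n1 'c': c→2  ←P0
  n2 'cc': c→7  ←P1
  n3 'b': b→4
  n4 'bb': a→5
  n5 'bba': c→6
  n6 'bbac': ·  ←P2
  n7 'ccc': a→8
  n8 'ccca': ·  ←P3
  n9 'a': b→13 c→10
  n10 'ac': b→11  ←P6
  n11 'acb': b→12
  n12 'acbb': ·  ←P4
  n13 'ab': c→14
  n14 'abc': c→15
  n15 'abcc': a→16
  n16 'abcca': ·  ←P5

Failure links (BFS by depth):
  n1('c'): parent n0 fail=0; on 'c' 0 → fail=0;  out {0}∪∅={0}
  n3('b'): parent n0 fail=0; on 'b' 0 → fail=0;  out ∅∪∅=∅
  n9('a'): parent n0 fail=0; on 'a' 0 → fail=0;  out ∅∪∅=∅
  n2('cc'): parent n1 fail=0; on 'c' 0 → fail=1;  out {1}∪{0}={0,1}
  n4('bb'): parent n3 fail=0; on 'b' 0 → fail=3;  out ∅∪∅=∅
  n10('ac'): parent n9 fail=0; on 'c' 0 → fail=1;  out {6}∪{0}={0,6}
  n13('ab'): parent n9 fail=0; on 'b' 0 → fail=3;  out ∅∪∅=∅
  n5('bba'): parent n4 fail=3; on 'a' 3→0 → fail=9;  out ∅∪∅=∅
  n7('ccc'): parent n2 fail=1; on 'c' 1 → fail=2;  out ∅∪{0,1}={0,1}
  n11('acb'): parent n10 fail=1; on 'b' 1→0 → fail=3;  out ∅∪∅=∅
  n14('abc'): parent n13 fail=3; on 'c' 3→0 → fail=1;  out ∅∪{0}={0}
  n6('bbac'): parent n5 fail=9; on 'c' 9 → fail=10;  out {2}∪{0,6}={0,2,6}
  n8('ccca'): parent n7 fail=2; on 'a' 2→1→0 → fail=9;  out {3}∪∅={3}
  n12('acbb'): parent n11 fail=3; on 'b' 3 → fail=4;  out {4}∪∅={4}
  n15('abcc'): parent n14 fail=1; on 'c' 1 → fail=2;  out ∅∪{0,1}={0,1}
  n16('abcca'): parent n15 fail=2; on 'a' 2→1→0 → fail=9;  out {5}∪∅={5}

Scan:
[0] read 'b'  n0⇒n3
[1] read 'a'  n3⇒n9 ·f
[2] read 'c'  n9⇒n10  → match P0@[2:2],P6@[1:2]
[3] read 'b'  n10⇒n11
[4] read 'b'  n11⇒n12  → match P4@[1:4]
[5] read 'c'  n12⇒n1 ·f  → match P0@[5:5]
[6] read 'b'  n1⇒n3 ·f
[7] read 'a'  n3⇒n9 ·f
[8] read 'c'  n9⇒n10  → match P0@[8:8],P6@[7:8]
[9] read 'b'  n10⇒n11
[10] read 'b'  n11⇒n12  → match P4@[7:10]
[11] read 'c'  n12⇒n1 ·f  → match P0@[11:11]
[12] read 'b'  n1⇒n3 ·f
[13] read 'c'  n3⇒n1 ·f  → match P0@[13:13]
[14] read 'c'  n1⇒n2  → match P0@[14:14],P1@[13:14]
[15] read 'c'  n2⇒n7  → match P0@[15:15],P1@[14:15]
[16] read 'b'  n7⇒n3 ·f
[17] read 'b'  n3⇒n4
[18] read 'a'  n4⇒n5
[19] read 'c'  n5⇒n6  → match P0@[19:19],P2@[16:19],P6@[18:19]
[20] read 'c'  n6⇒n2 ·f  → match P0@[20:20],P1@[19:20]
[21] read 'a'  n2⇒n9 ·f
[22] read 'c'  n9⇒n10  → match P0@[22:22],P6@[21:22]
[23] read 'b'  n10⇒n11

Matches: [[2,0],[2,6],[4,4],[5,0],[8,0],[8,6],[10,4],[11,0],[13,0],[14,0],[14,1],[15,0],[15,1],[19,0],[19,2],[19,6],[20,0],[20,1],[22,0],[22,6]]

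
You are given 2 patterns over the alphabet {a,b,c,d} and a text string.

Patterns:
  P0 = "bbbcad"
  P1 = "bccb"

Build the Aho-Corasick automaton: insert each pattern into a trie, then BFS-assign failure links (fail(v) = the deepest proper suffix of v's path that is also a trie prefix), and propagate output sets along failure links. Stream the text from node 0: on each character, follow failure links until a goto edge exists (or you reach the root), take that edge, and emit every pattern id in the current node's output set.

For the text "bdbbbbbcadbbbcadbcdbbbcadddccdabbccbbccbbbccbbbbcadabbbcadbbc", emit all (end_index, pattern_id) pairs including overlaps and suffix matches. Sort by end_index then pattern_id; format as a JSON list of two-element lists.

Build automaton:
Trie nodes:
  0='ε' goto b→1
  1='b' goto b→2 c→7
  2='bb' goto b→3
  3='bbb' goto c→4
  4='bbbc' goto a→5
  5='bbbca' goto d→6
  6='bbbcad' goto ·  [P0 ends]
  7='bc' goto c→8
  8='bcc' goto b→9
  9='bccb' goto ·  [P1 ends]

BFS fail/out derivation:
  n1('b'): parent n0 fail=0; on 'b' 0 → fail=0;  out ∅∪∅=∅
  n2('bb'): parent n1 fail=0; on 'b' 0 → fail=1;  out ∅∪∅=∅
  n7('bc'): parent n1 fail=0; on 'c' 0 → fail=0;  out ∅∪∅=∅
  n3('bbb'): parent n2 fail=1; on 'b' 1 → fail=2;  out ∅∪∅=∅
  n8('bcc'): parent n7 fail=0; on 'c' 0 → fail=0;  out ∅∪∅=∅
  n4('bbbc'): parent n3 fail=2; on 'c' 2→1 → fail=7;  out ∅∪∅=∅
  n9('bccb'): parent n8 fail=0; on 'b' 0 → fail=1;  out {1}∪∅={1}
  n5('bbbca'): parent n4 fail=7; on 'a' 7→0 → fail=0;  out ∅∪∅=∅
  n6('bbbcad'): parent n5 fail=0; on 'd' 0 → fail=0;  out {0}∪∅={0}

Text stream:
pos 0 'b': at 1
pos 1 'd': at 0 (via fail)
pos 2 'b': at 1
pos 3 'b': at 2
pos 4 'b': at 3
pos 5 'b': at 3 (via fail)
pos 6 'b': at 3 (via fail)
pos 7 'c': at 4
pos 8 'a': at 5
pos 9 'd': at 6  ** P0@[4:9]
pos 10 'b': at 1 (via fail)
pos 11 'b': at 2
pos 12 'b': at 3
pos 13 'c': at 4
pos 14 'a': at 5
pos 15 'd': at 6  ** P0@[10:15]
pos 16 'b': at 1 (via fail)
pos 17 'c': at 7
pos 18 'd': at 0 (via fail)
pos 19 'b': at 1
pos 20 'b': at 2
pos 21 'b': at 3
pos 22 'c': at 4
pos 23 'a': at 5
pos 24 'd': at 6  ** P0@[19:24]
pos 25 'd': at 0 (via fail)
pos 26 'd': at 0
pos 27 'c': at 0
pos 28 'c': at 0
pos 29 'd': at 0
pos 30 'a': at 0
pos 31 'b': at 1
pos 32 'b': at 2
pos 33 'c': at 7 (via fail)
pos 34 'c': at 8
pos 35 'b': at 9  ** P1@[32:35]
pos 36 'b': at 2 (via fail)
pos 37 'c': at 7 (via fail)
pos 38 'c': at 8
pos 39 'b': at 9  ** P1@[36:39]
pos 40 'b': at 2 (via fail)
pos 41 'b': at 3
pos 42 'c': at 4
pos 43 'c': at 8 (via fail)
pos 44 'b': at 9  ** P1@[41:44]
pos 45 'b': at 2 (via fail)
pos 46 'b': at 3
pos 47 'b': at 3 (via fail)
pos 48 'c': at 4
pos 49 'a': at 5
pos 50 'd': at 6  ** P0@[45:50]
pos 51 'a': at 0 (via fail)
pos 52 'b': at 1
pos 53 'b': at 2
pos 54 'b': at 3
pos 55 'c': at 4
pos 56 'a': at 5
pos 57 'd': at 6  ** P0@[52:57]
pos 58 'b': at 1 (via fail)
pos 59 'b': at 2
pos 60 'c': at 7 (via fail)

All matches (sorted): [[9,0],[15,0],[24,0],[35,1],[39,1],[44,1],[50,0],[57,0]]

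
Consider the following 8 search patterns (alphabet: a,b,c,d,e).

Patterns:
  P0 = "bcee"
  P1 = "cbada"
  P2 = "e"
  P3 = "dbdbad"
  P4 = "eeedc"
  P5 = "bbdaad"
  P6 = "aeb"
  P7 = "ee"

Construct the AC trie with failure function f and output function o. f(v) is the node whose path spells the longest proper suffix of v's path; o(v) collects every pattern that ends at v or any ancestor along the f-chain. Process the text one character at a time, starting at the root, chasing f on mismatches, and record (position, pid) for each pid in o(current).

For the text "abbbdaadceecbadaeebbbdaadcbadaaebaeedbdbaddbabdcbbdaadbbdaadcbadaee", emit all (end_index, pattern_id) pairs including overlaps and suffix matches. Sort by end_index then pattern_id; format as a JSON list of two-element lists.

Build automaton:
Trie nodes:
  n0 'ε': a→26 b→1 c→5 d→11 e→10
  n1 'b': b→21 c→2
  n2 'bc': e→3
  n3 'bce': e→4
  n4 'bcee': ·  ←P0
  n5 'c': b→6
  n6 'cb': a→7
  n7 'cba': d→8
  n8 'cbad': a→9
  n9 'cbada': ·  ←P1
  n10 'e': e→17  ←P2
  n11 'd': b→12
  n12 'db': d→13
  n13 'dbd': b→14
  n14 'dbdb': a→15
  n15 'dbdba': d→16
  n16 'dbdbad': ·  ←P3
  n17 'ee': e→18  ←P7
  n18 'eee': d→19
  n19 'eeed': c→20
  n20 'eeedc': ·  ←P4
  n21 'bb': d→22
  n22 'bbd': a→23
  n23 'bbda': a→24
  n24 'bbdaa': d→25
  n25 'bbdaad': ·  ←P5
  n26 'a': e→27
  n27 'ae': b→28
  n28 'aeb': ·  ←P6

BFS fail/out derivation:
  n1('b'): parent n0 fail=0; on 'b' 0 → fail=0;  out ∅∪∅=∅
  n5('c'): parent n0 fail=0; on 'c' 0 → fail=0;  out ∅∪∅=∅
  n10('e'): parent n0 fail=0; on 'e' 0 → fail=0;  out {2}∪∅={2}
  n11('d'): parent n0 fail=0; on 'd' 0 → fail=0;  out ∅∪∅=∅
  n26('a'): parent n0 fail=0; on 'a' 0 → fail=0;  out ∅∪∅=∅
  n2('bc'): parent n1 fail=0; on 'c' 0 → fail=5;  out ∅∪∅=∅
  n6('cb'): parent n5 fail=0; on 'b' 0 → fail=1;  out ∅∪∅=∅
  n12('db'): parent n11 fail=0; on 'b' 0 → fail=1;  out ∅∪∅=∅
  n17('ee'): parent n10 fail=0; on 'e' 0 → fail=10;  out {7}∪{2}={2,7}
  n21('bb'): parent n1 fail=0; on 'b' 0 → fail=1;  out ∅∪∅=∅
  n27('ae'): parent n26 fail=0; on 'e' 0 → fail=10;  out ∅∪{2}={2}
  n3('bce'): parent n2 fail=5; on 'e' 5→0 → fail=10;  out ∅∪{2}={2}
  n7('cba'): parent n6 fail=1; on 'a' 1→0 → fail=26;  out ∅∪∅=∅
  n13('dbd'): parent n12 fail=1; on 'd' 1→0 → fail=11;  out ∅∪∅=∅
  n18('eee'): parent n17 fail=10; on 'e' 10 → fail=17;  out ∅∪{2,7}={2,7}
  n22('bbd'): parent n21 fail=1; on 'd' 1→0 → fail=11;  out ∅∪∅=∅
  n28('aeb'): parent n27 fail=10; on 'b' 10→0 → fail=1;  out {6}∪∅={6}
  n4('bcee'): parent n3 fail=10; on 'e' 10 → fail=17;  out {0}∪{2,7}={0,2,7}
  n8('cbad'): parent n7 fail=26; on 'd' 26→0 → fail=11;  out ∅∪∅=∅
  n14('dbdb'): parent n13 fail=11; on 'b' 11 → fail=12;  out ∅∪∅=∅
  n19('eeed'): parent n18 fail=17; on 'd' 17→10→0 → fail=11;  out ∅∪∅=∅
  n23('bbda'): parent n22 fail=11; on 'a' 11→0 → fail=26;  out ∅∪∅=∅
  n9('cbada'): parent n8 fail=11; on 'a' 11→0 → fail=26;  out {1}∪∅={1}
  n15('dbdba'): parent n14 fail=12; on 'a' 12→1→0 → fail=26;  out ∅∪∅=∅
  n20('eeedc'): parent n19 fail=11; on 'c' 11→0 → fail=5;  out {4}∪∅={4}
  n24('bbdaa'): parent n23 fail=26; on 'a' 26→0 → fail=26;  out ∅∪∅=∅
  n16('dbdbad'): parent n15 fail=26; on 'd' 26→0 → fail=11;  out {3}∪∅={3}
  n25('bbdaad'): parent n24 fail=26; on 'd' 26→0 → fail=11;  out {5}∪∅={5}

Text stream:
i=0 'a': node 0→26
i=1 'b': node 26→1 ·f
i=2 'b': node 1→21
i=3 'b': node 21→21 ·f
i=4 'd': node 21→22
i=5 'a': node 22→23
i=6 'a': node 23→24
i=7 'd': node 24→25  → match P5@[2:7]
i=8 'c': node 25→5 ·f
i=9 'e': node 5→10 ·f  → match P2@[9:9]
i=10 'e': node 10→17  → match P2@[10:10],P7@[9:10]
i=11 'c': node 17→5 ·f
i=12 'b': node 5→6
i=13 'a': node 6→7
i=14 'd': node 7→8
i=15 'a': node 8→9  → match P1@[11:15]
i=16 'e': node 9→27 ·f  → match P2@[16:16]
i=17 'e': node 27→17 ·f  → match P2@[17:17],P7@[16:17]
i=18 'b': node 17→1 ·f
i=19 'b': node 1→21
i=20 'b': node 21→21 ·f
i=21 'd': node 21→22
i=22 'a': node 22→23
i=23 'a': node 23→24
i=24 'd': node 24→25  → match P5@[19:24]
i=25 'c': node 25→5 ·f
i=26 'b': node 5→6
i=27 'a': node 6→7
i=28 'd': node 7→8
i=29 'a': node 8→9  → match P1@[25:29]
i=30 'a': node 9→26 ·f
i=31 'e': node 26→27  → match P2@[31:31]
i=32 'b': node 27→28  → match P6@[30:32]
i=33 'a': node 28→26 ·f
i=34 'e': node 26→27  → match P2@[34:34]
i=35 'e': node 27→17 ·f  → match P2@[35:35],P7@[34:35]
i=36 'd': node 17→11 ·f
i=37 'b': node 11→12
i=38 'd': node 12→13
i=39 'b': node 13→14
i=40 'a': node 14→15
i=41 'd': node 15→16  → match P3@[36:41]
i=42 'd': node 16→11 ·f
i=43 'b': node 11→12
i=44 'a': node 12→26 ·f
i=45 'b': node 26→1 ·f
i=46 'd': node 1→11 ·f
i=47 'c': node 11→5 ·f
i=48 'b': node 5→6
i=49 'b': node 6→21 ·f
i=50 'd': node 21→22
i=51 'a': node 22→23
i=52 'a': node 23→24
i=53 'd': node 24→25  → match P5@[48:53]
i=54 'b': node 25→12 ·f
i=55 'b': node 12→21 ·f
i=56 'd': node 21→22
i=57 'a': node 22→23
i=58 'a': node 23→24
i=59 'd': node 24→25  → match P5@[54:59]
i=60 'c': node 25→5 ·f
i=61 'b': node 5→6
i=62 'a': node 6→7
i=63 'd': node 7→8
i=64 'a': node 8→9  → match P1@[60:64]
i=65 'e': node 9→27 ·f  → match P2@[65:65]
i=66 'e': node 27→17 ·f  → match P2@[66:66],P7@[65:66]

All matches (sorted): [[7,5],[9,2],[10,2],[10,7],[15,1],[16,2],[17,2],[17,7],[24,5],[29,1],[31,2],[32,6],[34,2],[35,2],[35,7],[41,3],[53,5],[59,5],[64,1],[65,2],[66,2],[66,7]]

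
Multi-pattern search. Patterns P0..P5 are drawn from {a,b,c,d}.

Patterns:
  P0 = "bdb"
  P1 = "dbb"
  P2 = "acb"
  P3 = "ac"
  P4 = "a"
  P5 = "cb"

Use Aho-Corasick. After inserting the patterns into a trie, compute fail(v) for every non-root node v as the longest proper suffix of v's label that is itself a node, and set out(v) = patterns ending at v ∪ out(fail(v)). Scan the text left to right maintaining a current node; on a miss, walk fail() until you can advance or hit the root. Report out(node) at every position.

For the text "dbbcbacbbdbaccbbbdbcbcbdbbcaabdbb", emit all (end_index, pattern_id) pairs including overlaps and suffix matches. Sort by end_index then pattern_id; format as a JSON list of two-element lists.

Construct AC machine:
Trie (insert patterns):
  0='ε' goto a→7 b→1 c→10 d→4
  1='b' goto d→2
  2='bd' goto b→3
  3='bdb' goto ·  [P0 ends]
  4='d' goto b→5
  5='db' goto b→6
  6='dbb' goto ·  [P1 ends]
  7='a' goto c→8  [P4 ends]
  8='ac' goto b→9  [P3 ends]
  9='acb' goto ·  [P2 ends]
  10='c' goto b→11
  11='cb' goto ·  [P5 ends]

BFS fail/out derivation:
  fail(1) 'b': from fail(0)=0 chase 'b': 0 ⇒ 0;  out=∅∪out(0)=∅
  fail(4) 'd': from fail(0)=0 chase 'd': 0 ⇒ 0;  out=∅∪out(0)=∅
  fail(7) 'a': from fail(0)=0 chase 'a': 0 ⇒ 0;  out={4}∪out(0)={4}
  fail(10) 'c': from fail(0)=0 chase 'c': 0 ⇒ 0;  out=∅∪out(0)=∅
  fail(2) 'bd': from fail(1)=0 chase 'd': 0 ⇒ 4;  out=∅∪out(4)=∅
  fail(5) 'db': from fail(4)=0 chase 'b': 0 ⇒ 1;  out=∅∪out(1)=∅
  fail(8) 'ac': from fail(7)=0 chase 'c': 0 ⇒ 10;  out={3}∪out(10)={3}
  fail(11) 'cb': from fail(10)=0 chase 'b': 0 ⇒ 1;  out={5}∪out(1)={5}
  fail(3) 'bdb': from fail(2)=4 chase 'b': 4 ⇒ 5;  out={0}∪out(5)={0}
  fail(6) 'dbb': from fail(5)=1 chase 'b': 1→0 ⇒ 1;  out={1}∪out(1)={1}
  fail(9) 'acb': from fail(8)=10 chase 'b': 10 ⇒ 11;  out={2}∪out(11)={2,5}

Text stream:
[0] read 'd'  n0⇒n4
[1] read 'b'  n4⇒n5
[2] read 'b'  n5⇒n6  → match P1@[0:2]
[3] read 'c'  n6⇒n10 ·f
[4] read 'b'  n10⇒n11  → match P5@[3:4]
[5] read 'a'  n11⇒n7 ·f  → match P4@[5:5]
[6] read 'c'  n7⇒n8  → match P3@[5:6]
[7] read 'b'  n8⇒n9  → match P2@[5:7],P5@[6:7]
[8] read 'b'  n9⇒n1 ·f
[9] read 'd'  n1⇒n2
[10] read 'b'  n2⇒n3  → match P0@[8:10]
[11] read 'a'  n3⇒n7 ·f  → match P4@[11:11]
[12] read 'c'  n7⇒n8  → match P3@[11:12]
[13] read 'c'  n8⇒n10 ·f
[14] read 'b'  n10⇒n11  → match P5@[13:14]
[15] read 'b'  n11⇒n1 ·f
[16] read 'b'  n1⇒n1 ·f
[17] read 'd'  n1⇒n2
[18] read 'b'  n2⇒n3  → match P0@[16:18]
[19] read 'c'  n3⇒n10 ·f
[20] read 'b'  n10⇒n11  → match P5@[19:20]
[21] read 'c'  n11⇒n10 ·f
[22] read 'b'  n10⇒n11  → match P5@[21:22]
[23] read 'd'  n11⇒n2 ·f
[24] read 'b'  n2⇒n3  → match P0@[22:24]
[25] read 'b'  n3⇒n6 ·f  → match P1@[23:25]
[26] read 'c'  n6⇒n10 ·f
[27] read 'a'  n10⇒n7 ·f  → match P4@[27:27]
[28] read 'a'  n7⇒n7 ·f  → match P4@[28:28]
[29] read 'b'  n7⇒n1 ·f
[30] read 'd'  n1⇒n2
[31] read 'b'  n2⇒n3  → match P0@[29:31]
[32] read 'b'  n3⇒n6 ·f  → match P1@[30:32]

Matches: [[2,1],[4,5],[5,4],[6,3],[7,2],[7,5],[10,0],[11,4],[12,3],[14,5],[18,0],[20,5],[22,5],[24,0],[25,1],[27,4],[28,4],[31,0],[32,1]]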